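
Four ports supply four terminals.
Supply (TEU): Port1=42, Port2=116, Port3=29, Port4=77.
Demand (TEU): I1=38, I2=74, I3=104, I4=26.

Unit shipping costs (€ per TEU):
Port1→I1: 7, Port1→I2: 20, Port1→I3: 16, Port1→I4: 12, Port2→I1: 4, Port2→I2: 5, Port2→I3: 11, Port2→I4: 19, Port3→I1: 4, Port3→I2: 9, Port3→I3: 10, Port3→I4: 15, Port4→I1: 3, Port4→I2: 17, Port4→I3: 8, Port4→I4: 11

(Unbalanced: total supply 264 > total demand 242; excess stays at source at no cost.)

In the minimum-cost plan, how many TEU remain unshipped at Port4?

An optimal plan:
  Port1 to I4: 26 × €12 = €312
  Port2 to I1: 38 × €4 = €152
  Port2 to I2: 74 × €5 = €370
  Port3 to I3: 27 × €10 = €270
  Port4 to I3: 77 × €8 = €616
Total cost = €1720.
Port4 ships 77 of its 77, leaving 0.

0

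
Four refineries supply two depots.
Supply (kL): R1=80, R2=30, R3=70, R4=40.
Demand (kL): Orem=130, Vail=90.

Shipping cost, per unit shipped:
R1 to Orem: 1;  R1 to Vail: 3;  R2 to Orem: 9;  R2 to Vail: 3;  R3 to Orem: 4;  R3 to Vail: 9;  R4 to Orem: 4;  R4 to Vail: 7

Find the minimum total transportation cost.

Optimal allocation:
  R1–Orem: 20 kL
  R1–Vail: 60 kL
  R2–Vail: 30 kL
  R3–Orem: 70 kL
  R4–Orem: 40 kL
Total cost = 730.

730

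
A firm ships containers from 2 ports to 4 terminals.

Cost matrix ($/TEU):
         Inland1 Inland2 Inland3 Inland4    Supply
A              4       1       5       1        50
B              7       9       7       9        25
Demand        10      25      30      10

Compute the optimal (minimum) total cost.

An optimal shipping plan:
  A–Inland1: 10 × $4 = $40
  A–Inland2: 25 × $1 = $25
  A–Inland3: 5 × $5 = $25
  A–Inland4: 10 × $1 = $10
  B–Inland3: 25 × $7 = $175
Total = 40 + 25 + 25 + 10 + 175 = $275.
(Supply check: A ships 50; B ships 25.)

275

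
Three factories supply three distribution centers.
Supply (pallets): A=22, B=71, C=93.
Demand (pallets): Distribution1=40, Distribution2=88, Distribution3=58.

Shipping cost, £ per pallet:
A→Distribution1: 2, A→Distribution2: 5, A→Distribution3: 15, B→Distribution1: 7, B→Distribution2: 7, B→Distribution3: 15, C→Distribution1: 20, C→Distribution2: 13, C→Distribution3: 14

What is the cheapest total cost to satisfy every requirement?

Optimal allocation:
  A->Distribution1: 22 × £2 = £44
  B->Distribution1: 18 × £7 = £126
  B->Distribution2: 53 × £7 = £371
  C->Distribution2: 35 × £13 = £455
  C->Distribution3: 58 × £14 = £812
Total = 44 + 126 + 371 + 455 + 812 = £1808.

1808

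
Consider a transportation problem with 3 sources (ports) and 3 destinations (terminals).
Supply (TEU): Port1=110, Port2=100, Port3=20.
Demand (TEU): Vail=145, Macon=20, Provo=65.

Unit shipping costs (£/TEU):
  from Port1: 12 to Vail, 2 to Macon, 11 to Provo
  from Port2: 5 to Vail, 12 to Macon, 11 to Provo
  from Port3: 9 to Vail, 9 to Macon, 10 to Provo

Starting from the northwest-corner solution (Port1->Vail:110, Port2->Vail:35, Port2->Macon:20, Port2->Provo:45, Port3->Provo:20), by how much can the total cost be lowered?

695

Current plan cost = 110·12 + 35·5 + 20·12 + 45·11 + 20·10 = £2430.
Optimal plan:
  Port1–Vail: 25 × £12 = £300
  Port1–Macon: 20 × £2 = £40
  Port1–Provo: 65 × £11 = £715
  Port2–Vail: 100 × £5 = £500
  Port3–Vail: 20 × £9 = £180
Optimal cost = £1735.
Saving = 2430 − 1735 = £695.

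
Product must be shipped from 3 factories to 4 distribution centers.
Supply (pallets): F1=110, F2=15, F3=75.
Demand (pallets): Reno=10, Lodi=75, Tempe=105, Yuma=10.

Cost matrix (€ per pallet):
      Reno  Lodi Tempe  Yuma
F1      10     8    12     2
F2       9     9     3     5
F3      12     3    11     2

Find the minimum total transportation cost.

Optimal allocation:
  F1→Reno: 10 × €10 = €100
  F1→Tempe: 90 × €12 = €1080
  F1→Yuma: 10 × €2 = €20
  F2→Tempe: 15 × €3 = €45
  F3→Lodi: 75 × €3 = €225
Total = 100 + 1080 + 20 + 45 + 225 = €1470.
(Supply check: F1 ships 110; F2 ships 15; F3 ships 75.)

1470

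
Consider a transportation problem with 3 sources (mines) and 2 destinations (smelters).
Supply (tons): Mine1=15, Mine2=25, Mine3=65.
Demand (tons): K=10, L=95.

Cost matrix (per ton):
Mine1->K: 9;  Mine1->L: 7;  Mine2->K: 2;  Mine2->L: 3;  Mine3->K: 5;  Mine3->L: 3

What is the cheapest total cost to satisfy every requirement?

365

Optimal allocation:
  Mine1->L: 15 tons
  Mine2->K: 10 tons
  Mine2->L: 15 tons
  Mine3->L: 65 tons
Total cost = 365.
(Supply check: Mine1 ships 15; Mine2 ships 25; Mine3 ships 65.)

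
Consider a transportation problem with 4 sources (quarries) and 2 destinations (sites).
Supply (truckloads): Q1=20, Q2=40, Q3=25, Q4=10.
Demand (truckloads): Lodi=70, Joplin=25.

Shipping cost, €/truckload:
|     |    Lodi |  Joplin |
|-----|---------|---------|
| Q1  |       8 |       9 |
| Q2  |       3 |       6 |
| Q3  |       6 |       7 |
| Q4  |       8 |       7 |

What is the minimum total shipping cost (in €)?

An optimal shipping plan:
  Q1 to Lodi: 20 × €8 = €160
  Q2 to Lodi: 40 × €3 = €120
  Q3 to Lodi: 10 × €6 = €60
  Q3 to Joplin: 15 × €7 = €105
  Q4 to Joplin: 10 × €7 = €70
Total = 160 + 120 + 60 + 105 + 70 = €515.

515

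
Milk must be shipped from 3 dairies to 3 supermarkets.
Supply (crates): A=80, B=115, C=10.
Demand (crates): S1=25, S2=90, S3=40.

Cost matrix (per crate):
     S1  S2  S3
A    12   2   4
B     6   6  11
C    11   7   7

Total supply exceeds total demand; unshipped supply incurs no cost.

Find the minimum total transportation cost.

680

An optimal shipping plan:
  A–S2: 50 × 2 = 100
  A–S3: 30 × 4 = 120
  B–S1: 25 × 6 = 150
  B–S2: 40 × 6 = 240
  C–S3: 10 × 7 = 70
Total = 100 + 120 + 150 + 240 + 70 = 680.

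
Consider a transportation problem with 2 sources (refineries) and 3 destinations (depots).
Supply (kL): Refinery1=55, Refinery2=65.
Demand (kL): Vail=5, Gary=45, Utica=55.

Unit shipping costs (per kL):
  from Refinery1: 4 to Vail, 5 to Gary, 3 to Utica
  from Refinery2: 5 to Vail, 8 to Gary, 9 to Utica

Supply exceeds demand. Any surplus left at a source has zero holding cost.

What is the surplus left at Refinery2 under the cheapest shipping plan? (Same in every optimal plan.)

Minimum-cost shipments:
  Refinery1→Utica: 55 kL
  Refinery2→Vail: 5 kL
  Refinery2→Gary: 45 kL
Total cost = 550.
Refinery2 ships 50 of its 65, leaving 15.

15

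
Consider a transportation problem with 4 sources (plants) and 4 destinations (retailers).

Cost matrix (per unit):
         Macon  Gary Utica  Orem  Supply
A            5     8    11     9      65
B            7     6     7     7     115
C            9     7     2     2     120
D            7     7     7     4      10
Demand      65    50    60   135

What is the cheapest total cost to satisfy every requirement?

Optimal allocation:
  A→Macon: 65 × 5 = 325
  B→Gary: 50 × 6 = 300
  B→Orem: 65 × 7 = 455
  C→Utica: 60 × 2 = 120
  C→Orem: 60 × 2 = 120
  D→Orem: 10 × 4 = 40
Total = 325 + 300 + 455 + 120 + 120 + 40 = 1360.
(Supply check: A ships 65; B ships 115; C ships 120; D ships 10.)

1360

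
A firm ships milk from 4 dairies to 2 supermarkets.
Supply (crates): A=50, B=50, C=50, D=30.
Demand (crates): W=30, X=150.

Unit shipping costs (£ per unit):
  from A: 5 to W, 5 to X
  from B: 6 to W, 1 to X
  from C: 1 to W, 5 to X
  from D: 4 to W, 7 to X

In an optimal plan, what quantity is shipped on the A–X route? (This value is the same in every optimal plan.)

50

Optimal shipments:
  A–X: 50 × £5 = £250
  B–X: 50 × £1 = £50
  C–W: 30 × £1 = £30
  C–X: 20 × £5 = £100
  D–X: 30 × £7 = £210
Total cost = £640.
So A→X carries 50 crates.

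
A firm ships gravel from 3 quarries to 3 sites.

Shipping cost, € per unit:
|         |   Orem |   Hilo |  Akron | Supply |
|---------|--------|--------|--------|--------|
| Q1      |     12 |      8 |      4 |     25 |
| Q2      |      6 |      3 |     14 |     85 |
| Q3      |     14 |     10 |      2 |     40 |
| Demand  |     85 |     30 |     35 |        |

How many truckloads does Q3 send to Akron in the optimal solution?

The minimum-cost plan:
  Q1–Hilo: 25 × €8 = €200
  Q2–Orem: 85 × €6 = €510
  Q3–Hilo: 5 × €10 = €50
  Q3–Akron: 35 × €2 = €70
Total cost = €830.
So Q3→Akron carries 35 truckloads.

35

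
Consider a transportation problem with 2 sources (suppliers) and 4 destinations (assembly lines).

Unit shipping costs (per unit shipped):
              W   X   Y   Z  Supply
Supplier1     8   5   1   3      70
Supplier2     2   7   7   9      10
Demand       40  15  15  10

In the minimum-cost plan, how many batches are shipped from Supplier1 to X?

15

Optimal shipments:
  Supplier1→W: 30 × 8 = 240
  Supplier1→X: 15 × 5 = 75
  Supplier1→Y: 15 × 1 = 15
  Supplier1→Z: 10 × 3 = 30
  Supplier2→W: 10 × 2 = 20
Total cost = 380.
So Supplier1→X carries 15 batches.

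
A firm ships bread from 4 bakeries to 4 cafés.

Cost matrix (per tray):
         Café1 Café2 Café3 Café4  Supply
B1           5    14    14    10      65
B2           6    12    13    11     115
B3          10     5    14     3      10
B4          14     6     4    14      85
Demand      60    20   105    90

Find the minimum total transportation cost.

2045

One minimum-cost allocation:
  B1 to Café1: 60 × 5 = 300
  B1 to Café4: 5 × 10 = 50
  B2 to Café2: 20 × 12 = 240
  B2 to Café3: 20 × 13 = 260
  B2 to Café4: 75 × 11 = 825
  B3 to Café4: 10 × 3 = 30
  B4 to Café3: 85 × 4 = 340
Total = 300 + 50 + 240 + 260 + 825 + 30 + 340 = 2045.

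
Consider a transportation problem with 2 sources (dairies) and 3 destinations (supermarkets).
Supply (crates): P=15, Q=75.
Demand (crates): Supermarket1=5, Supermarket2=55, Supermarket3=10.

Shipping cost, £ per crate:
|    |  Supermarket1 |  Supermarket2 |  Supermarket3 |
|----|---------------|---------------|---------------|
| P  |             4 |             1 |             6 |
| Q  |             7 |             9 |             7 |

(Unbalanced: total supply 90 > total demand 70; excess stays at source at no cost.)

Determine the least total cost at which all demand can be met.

Optimal allocation:
  P–Supermarket2: 15 × £1 = £15
  Q–Supermarket1: 5 × £7 = £35
  Q–Supermarket2: 40 × £9 = £360
  Q–Supermarket3: 10 × £7 = £70
Total = 15 + 35 + 360 + 70 = £480.
(Supply check: P ships 15; Q ships 55.)

480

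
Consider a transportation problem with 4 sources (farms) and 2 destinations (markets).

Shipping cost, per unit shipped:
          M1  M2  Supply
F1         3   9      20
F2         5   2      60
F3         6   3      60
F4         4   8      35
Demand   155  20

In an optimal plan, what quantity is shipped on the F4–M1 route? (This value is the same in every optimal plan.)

The minimum-cost plan:
  F1->M1: 20 × 3 = 60
  F2->M1: 40 × 5 = 200
  F2->M2: 20 × 2 = 40
  F3->M1: 60 × 6 = 360
  F4->M1: 35 × 4 = 140
Total cost = 800.
So F4→M1 carries 35 crates.

35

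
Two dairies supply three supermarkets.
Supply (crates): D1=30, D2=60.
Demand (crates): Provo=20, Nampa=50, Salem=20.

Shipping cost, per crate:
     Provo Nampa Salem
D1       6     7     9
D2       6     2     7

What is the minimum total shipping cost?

One minimum-cost allocation:
  D1–Provo: 20 × 6 = 120
  D1–Salem: 10 × 9 = 90
  D2–Nampa: 50 × 2 = 100
  D2–Salem: 10 × 7 = 70
Total = 120 + 90 + 100 + 70 = 380.

380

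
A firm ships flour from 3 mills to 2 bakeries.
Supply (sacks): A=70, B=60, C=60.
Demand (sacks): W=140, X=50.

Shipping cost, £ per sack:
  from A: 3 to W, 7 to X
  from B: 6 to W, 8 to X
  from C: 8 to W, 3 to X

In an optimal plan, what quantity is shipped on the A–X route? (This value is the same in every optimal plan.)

The minimum-cost plan:
  A→W: 70 × £3 = £210
  B→W: 60 × £6 = £360
  C→W: 10 × £8 = £80
  C→X: 50 × £3 = £150
Total cost = £800.
The route A→X is not used.

0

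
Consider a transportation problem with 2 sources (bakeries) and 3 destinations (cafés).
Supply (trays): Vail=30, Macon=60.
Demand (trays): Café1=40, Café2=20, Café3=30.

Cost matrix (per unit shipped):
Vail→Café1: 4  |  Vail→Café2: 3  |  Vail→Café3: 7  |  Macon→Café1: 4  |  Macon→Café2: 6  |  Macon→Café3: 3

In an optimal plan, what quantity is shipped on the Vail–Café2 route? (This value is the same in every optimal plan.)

20

Solving gives:
  Vail->Café1: 10 trays
  Vail->Café2: 20 trays
  Macon->Café1: 30 trays
  Macon->Café3: 30 trays
Total cost = 310.
So Vail→Café2 carries 20 trays.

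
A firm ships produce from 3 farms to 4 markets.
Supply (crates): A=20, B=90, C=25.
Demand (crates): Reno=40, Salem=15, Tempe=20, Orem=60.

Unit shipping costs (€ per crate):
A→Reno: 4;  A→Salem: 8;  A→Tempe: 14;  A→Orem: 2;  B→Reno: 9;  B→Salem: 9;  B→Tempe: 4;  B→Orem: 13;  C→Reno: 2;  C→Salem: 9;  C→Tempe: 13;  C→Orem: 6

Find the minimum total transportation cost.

A cheapest plan:
  A–Orem: 20 × €2 = €40
  B–Reno: 40 × €9 = €360
  B–Salem: 15 × €9 = €135
  B–Tempe: 20 × €4 = €80
  B–Orem: 15 × €13 = €195
  C–Orem: 25 × €6 = €150
Total = 40 + 360 + 135 + 80 + 195 + 150 = €960.
(Supply check: A ships 20; B ships 90; C ships 25.)

960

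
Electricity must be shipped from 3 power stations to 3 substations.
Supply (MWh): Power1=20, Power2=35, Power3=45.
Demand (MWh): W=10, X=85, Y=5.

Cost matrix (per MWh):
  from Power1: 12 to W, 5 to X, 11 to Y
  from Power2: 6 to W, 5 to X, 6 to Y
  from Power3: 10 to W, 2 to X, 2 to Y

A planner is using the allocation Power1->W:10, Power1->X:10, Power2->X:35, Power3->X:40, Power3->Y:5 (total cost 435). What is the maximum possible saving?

Current plan cost = 10·12 + 10·5 + 35·5 + 40·2 + 5·2 = 435.
Optimal plan:
  Power1–X: 20 × 5 = 100
  Power2–W: 10 × 6 = 60
  Power2–X: 25 × 5 = 125
  Power3–X: 40 × 2 = 80
  Power3–Y: 5 × 2 = 10
Optimal cost = 375.
Saving = 435 − 375 = 60.

60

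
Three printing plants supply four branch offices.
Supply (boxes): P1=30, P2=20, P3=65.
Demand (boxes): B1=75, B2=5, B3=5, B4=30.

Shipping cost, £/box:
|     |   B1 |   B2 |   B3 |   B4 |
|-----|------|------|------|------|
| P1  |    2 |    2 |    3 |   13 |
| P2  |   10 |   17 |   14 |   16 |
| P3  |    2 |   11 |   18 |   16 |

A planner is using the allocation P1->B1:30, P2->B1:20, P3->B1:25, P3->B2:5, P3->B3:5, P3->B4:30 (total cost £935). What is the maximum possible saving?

310

Current plan cost = 30·2 + 20·10 + 25·2 + 5·11 + 5·18 + 30·16 = £935.
Optimal plan:
  P1–B1: 10 boxes
  P1–B2: 5 boxes
  P1–B3: 5 boxes
  P1–B4: 10 boxes
  P2–B4: 20 boxes
  P3–B1: 65 boxes
Optimal cost = £625.
Saving = 935 − 625 = £310.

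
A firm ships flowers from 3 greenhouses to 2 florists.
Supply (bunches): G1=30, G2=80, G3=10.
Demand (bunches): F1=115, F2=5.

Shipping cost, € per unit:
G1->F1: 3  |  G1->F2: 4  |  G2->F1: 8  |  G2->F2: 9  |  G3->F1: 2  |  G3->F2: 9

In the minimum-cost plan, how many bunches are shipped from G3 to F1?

Optimal shipments:
  G1 to F1: 25 × €3 = €75
  G1 to F2: 5 × €4 = €20
  G2 to F1: 80 × €8 = €640
  G3 to F1: 10 × €2 = €20
Total cost = €755.
So G3→F1 carries 10 bunches.

10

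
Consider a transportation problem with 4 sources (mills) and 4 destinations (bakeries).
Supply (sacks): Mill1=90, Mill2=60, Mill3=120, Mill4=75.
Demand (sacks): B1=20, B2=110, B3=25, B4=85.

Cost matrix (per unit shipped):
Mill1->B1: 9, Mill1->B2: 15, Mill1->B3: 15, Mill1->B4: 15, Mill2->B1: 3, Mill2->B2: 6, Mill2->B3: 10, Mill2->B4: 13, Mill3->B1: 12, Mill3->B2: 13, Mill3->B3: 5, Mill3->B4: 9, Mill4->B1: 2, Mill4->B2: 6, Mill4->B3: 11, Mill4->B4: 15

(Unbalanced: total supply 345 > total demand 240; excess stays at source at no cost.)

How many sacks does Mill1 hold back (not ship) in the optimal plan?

Minimum-cost shipments:
  Mill2 to B2: 60 sacks
  Mill3 to B3: 25 sacks
  Mill3 to B4: 85 sacks
  Mill4 to B1: 20 sacks
  Mill4 to B2: 50 sacks
Total cost = 1590.
Mill1 ships 0 of its 90, leaving 90.

90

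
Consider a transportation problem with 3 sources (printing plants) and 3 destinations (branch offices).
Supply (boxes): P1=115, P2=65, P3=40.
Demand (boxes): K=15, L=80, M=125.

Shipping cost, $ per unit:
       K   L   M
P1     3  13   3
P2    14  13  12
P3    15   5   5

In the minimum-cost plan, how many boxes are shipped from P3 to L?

The minimum-cost plan:
  P1–K: 15 × $3 = $45
  P1–M: 100 × $3 = $300
  P2–L: 40 × $13 = $520
  P2–M: 25 × $12 = $300
  P3–L: 40 × $5 = $200
Total cost = $1365.
So P3→L carries 40 boxes.

40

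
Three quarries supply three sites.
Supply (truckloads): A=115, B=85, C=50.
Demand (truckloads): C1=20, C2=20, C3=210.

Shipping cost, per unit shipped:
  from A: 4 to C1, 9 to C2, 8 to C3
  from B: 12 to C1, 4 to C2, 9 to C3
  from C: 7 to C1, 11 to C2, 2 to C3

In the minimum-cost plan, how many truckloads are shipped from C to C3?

Solving gives:
  A–C1: 20 truckloads
  A–C3: 95 truckloads
  B–C2: 20 truckloads
  B–C3: 65 truckloads
  C–C3: 50 truckloads
Total cost = 1605.
So C→C3 carries 50 truckloads.

50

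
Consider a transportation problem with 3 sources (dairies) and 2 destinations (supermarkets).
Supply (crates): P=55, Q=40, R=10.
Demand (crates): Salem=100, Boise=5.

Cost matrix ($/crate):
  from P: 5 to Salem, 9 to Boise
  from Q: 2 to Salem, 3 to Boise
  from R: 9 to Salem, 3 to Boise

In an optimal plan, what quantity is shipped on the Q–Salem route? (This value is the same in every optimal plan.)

40

The minimum-cost plan:
  P->Salem: 55 crates
  Q->Salem: 40 crates
  R->Salem: 5 crates
  R->Boise: 5 crates
Total cost = $415.
So Q→Salem carries 40 crates.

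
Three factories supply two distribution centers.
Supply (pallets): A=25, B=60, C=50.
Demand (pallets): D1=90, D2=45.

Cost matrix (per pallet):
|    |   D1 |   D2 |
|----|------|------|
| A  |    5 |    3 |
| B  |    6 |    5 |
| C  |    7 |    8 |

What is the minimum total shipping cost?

A cheapest plan:
  A->D2: 25 × 3 = 75
  B->D1: 40 × 6 = 240
  B->D2: 20 × 5 = 100
  C->D1: 50 × 7 = 350
Total = 75 + 240 + 100 + 350 = 765.

765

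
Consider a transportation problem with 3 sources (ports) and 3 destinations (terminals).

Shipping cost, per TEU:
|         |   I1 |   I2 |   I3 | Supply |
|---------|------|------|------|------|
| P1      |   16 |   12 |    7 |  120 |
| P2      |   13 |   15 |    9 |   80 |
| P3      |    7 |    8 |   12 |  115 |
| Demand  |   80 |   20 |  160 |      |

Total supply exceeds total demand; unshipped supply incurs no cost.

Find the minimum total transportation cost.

1920

An optimal shipping plan:
  P1 to I3: 120 TEU
  P2 to I3: 40 TEU
  P3 to I1: 80 TEU
  P3 to I2: 20 TEU
Total cost = 1920.
(Supply check: P1 ships 120; P2 ships 40; P3 ships 100.)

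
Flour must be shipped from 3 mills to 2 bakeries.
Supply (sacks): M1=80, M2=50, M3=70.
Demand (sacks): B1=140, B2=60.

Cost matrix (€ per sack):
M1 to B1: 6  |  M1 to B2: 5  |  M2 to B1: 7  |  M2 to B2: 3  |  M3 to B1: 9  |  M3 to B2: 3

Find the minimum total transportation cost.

1100

A cheapest plan:
  M1→B1: 80 × €6 = €480
  M2→B1: 50 × €7 = €350
  M3→B1: 10 × €9 = €90
  M3→B2: 60 × €3 = €180
Total = 480 + 350 + 90 + 180 = €1100.
(Supply check: M1 ships 80; M2 ships 50; M3 ships 70.)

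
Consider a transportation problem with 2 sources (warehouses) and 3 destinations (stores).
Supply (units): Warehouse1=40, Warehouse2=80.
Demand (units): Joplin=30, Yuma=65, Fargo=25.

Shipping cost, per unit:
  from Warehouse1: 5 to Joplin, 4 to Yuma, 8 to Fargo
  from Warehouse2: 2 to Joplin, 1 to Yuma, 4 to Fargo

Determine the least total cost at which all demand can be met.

One minimum-cost allocation:
  Warehouse1->Yuma: 40 units
  Warehouse2->Joplin: 30 units
  Warehouse2->Yuma: 25 units
  Warehouse2->Fargo: 25 units
Total cost = 345.

345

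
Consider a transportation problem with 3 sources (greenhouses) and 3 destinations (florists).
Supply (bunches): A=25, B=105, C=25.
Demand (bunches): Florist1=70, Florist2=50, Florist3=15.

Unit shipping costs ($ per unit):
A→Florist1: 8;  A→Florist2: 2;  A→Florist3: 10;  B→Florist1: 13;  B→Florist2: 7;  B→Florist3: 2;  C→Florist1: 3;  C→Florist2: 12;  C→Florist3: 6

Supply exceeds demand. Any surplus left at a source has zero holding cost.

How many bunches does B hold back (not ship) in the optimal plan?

An optimal plan:
  A→Florist2: 25 × $2 = $50
  B→Florist1: 45 × $13 = $585
  B→Florist2: 25 × $7 = $175
  B→Florist3: 15 × $2 = $30
  C→Florist1: 25 × $3 = $75
Total cost = $915.
B ships 85 of its 105, leaving 20.

20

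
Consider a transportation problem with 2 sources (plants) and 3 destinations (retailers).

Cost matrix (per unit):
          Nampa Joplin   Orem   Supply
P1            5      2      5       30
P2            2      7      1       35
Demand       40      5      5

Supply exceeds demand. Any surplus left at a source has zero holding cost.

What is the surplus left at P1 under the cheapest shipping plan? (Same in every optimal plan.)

An optimal plan:
  P1->Nampa: 10 × 5 = 50
  P1->Joplin: 5 × 2 = 10
  P2->Nampa: 30 × 2 = 60
  P2->Orem: 5 × 1 = 5
Total cost = 125.
P1 ships 15 of its 30, leaving 15.

15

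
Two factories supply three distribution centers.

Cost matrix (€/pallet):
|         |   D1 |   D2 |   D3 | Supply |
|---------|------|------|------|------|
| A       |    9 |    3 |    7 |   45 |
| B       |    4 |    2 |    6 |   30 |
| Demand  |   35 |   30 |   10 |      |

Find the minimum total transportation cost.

325

A cheapest plan:
  A–D1: 5 pallets
  A–D2: 30 pallets
  A–D3: 10 pallets
  B–D1: 30 pallets
Total cost = €325.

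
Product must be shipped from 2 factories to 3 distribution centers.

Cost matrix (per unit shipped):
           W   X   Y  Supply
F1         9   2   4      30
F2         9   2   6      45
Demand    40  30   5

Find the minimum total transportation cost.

Optimal allocation:
  F1→W: 25 × 9 = 225
  F1→Y: 5 × 4 = 20
  F2→W: 15 × 9 = 135
  F2→X: 30 × 2 = 60
Total = 225 + 20 + 135 + 60 = 440.

440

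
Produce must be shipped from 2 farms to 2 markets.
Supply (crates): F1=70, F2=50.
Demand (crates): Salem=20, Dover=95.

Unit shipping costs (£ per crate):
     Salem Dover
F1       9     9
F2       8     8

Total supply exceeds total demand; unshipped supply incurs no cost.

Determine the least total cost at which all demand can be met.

One minimum-cost allocation:
  F1 to Salem: 20 × £9 = £180
  F1 to Dover: 45 × £9 = £405
  F2 to Dover: 50 × £8 = £400
Total = 180 + 405 + 400 = £985.
(Supply check: F1 ships 65; F2 ships 50.)

985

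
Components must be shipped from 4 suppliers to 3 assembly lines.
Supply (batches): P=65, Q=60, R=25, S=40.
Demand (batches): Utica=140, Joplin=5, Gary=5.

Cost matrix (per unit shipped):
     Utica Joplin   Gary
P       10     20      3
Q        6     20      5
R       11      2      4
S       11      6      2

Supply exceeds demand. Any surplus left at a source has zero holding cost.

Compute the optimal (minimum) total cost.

One minimum-cost allocation:
  P→Utica: 65 × 10 = 650
  Q→Utica: 60 × 6 = 360
  R→Utica: 15 × 11 = 165
  R→Joplin: 5 × 2 = 10
  S→Gary: 5 × 2 = 10
Total = 650 + 360 + 165 + 10 + 10 = 1195.
(Supply check: P ships 65; Q ships 60; R ships 20; S ships 5.)

1195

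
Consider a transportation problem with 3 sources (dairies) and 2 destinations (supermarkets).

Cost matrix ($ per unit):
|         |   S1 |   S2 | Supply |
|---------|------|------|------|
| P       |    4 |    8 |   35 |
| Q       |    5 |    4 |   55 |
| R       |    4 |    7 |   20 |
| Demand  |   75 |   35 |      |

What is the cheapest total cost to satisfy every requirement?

A cheapest plan:
  P->S1: 35 × $4 = $140
  Q->S1: 20 × $5 = $100
  Q->S2: 35 × $4 = $140
  R->S1: 20 × $4 = $80
Total = 140 + 100 + 140 + 80 = $460.
(Supply check: P ships 35; Q ships 55; R ships 20.)

460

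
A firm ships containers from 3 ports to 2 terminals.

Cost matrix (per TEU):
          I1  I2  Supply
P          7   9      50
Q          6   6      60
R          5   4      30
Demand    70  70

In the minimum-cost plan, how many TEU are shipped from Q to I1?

20

Solving gives:
  P to I1: 50 × 7 = 350
  Q to I1: 20 × 6 = 120
  Q to I2: 40 × 6 = 240
  R to I2: 30 × 4 = 120
Total cost = 830.
So Q→I1 carries 20 TEU.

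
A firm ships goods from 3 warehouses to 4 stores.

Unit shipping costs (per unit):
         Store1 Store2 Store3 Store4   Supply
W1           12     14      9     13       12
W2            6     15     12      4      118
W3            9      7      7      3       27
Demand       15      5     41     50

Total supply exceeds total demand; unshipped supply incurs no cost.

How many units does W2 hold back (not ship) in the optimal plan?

An optimal plan:
  W1 to Store3: 12 × 9 = 108
  W2 to Store1: 15 × 6 = 90
  W2 to Store3: 7 × 12 = 84
  W2 to Store4: 50 × 4 = 200
  W3 to Store2: 5 × 7 = 35
  W3 to Store3: 22 × 7 = 154
Total cost = 671.
W2 ships 72 of its 118, leaving 46.

46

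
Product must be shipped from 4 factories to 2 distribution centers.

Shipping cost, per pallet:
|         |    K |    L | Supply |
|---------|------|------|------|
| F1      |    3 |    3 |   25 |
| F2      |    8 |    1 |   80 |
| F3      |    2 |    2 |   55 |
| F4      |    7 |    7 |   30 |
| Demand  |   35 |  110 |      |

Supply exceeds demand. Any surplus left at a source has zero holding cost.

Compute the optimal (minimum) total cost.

Optimal allocation:
  F1 to L: 10 × 3 = 30
  F2 to L: 80 × 1 = 80
  F3 to K: 35 × 2 = 70
  F3 to L: 20 × 2 = 40
Total = 30 + 80 + 70 + 40 = 220.

220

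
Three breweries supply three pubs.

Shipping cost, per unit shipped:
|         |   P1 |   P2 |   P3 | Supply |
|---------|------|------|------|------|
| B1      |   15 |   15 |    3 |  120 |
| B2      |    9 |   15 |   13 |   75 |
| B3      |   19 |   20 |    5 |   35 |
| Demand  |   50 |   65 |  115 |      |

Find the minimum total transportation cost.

A cheapest plan:
  B1->P2: 40 × 15 = 600
  B1->P3: 80 × 3 = 240
  B2->P1: 50 × 9 = 450
  B2->P2: 25 × 15 = 375
  B3->P3: 35 × 5 = 175
Total = 600 + 240 + 450 + 375 + 175 = 1840.
(Supply check: B1 ships 120; B2 ships 75; B3 ships 35.)

1840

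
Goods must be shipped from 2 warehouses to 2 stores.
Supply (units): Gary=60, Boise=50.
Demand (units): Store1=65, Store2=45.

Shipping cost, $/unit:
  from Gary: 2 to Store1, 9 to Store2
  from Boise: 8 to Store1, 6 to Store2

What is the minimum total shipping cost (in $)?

430

Optimal allocation:
  Gary to Store1: 60 × $2 = $120
  Boise to Store1: 5 × $8 = $40
  Boise to Store2: 45 × $6 = $270
Total = 120 + 40 + 270 = $430.
(Supply check: Gary ships 60; Boise ships 50.)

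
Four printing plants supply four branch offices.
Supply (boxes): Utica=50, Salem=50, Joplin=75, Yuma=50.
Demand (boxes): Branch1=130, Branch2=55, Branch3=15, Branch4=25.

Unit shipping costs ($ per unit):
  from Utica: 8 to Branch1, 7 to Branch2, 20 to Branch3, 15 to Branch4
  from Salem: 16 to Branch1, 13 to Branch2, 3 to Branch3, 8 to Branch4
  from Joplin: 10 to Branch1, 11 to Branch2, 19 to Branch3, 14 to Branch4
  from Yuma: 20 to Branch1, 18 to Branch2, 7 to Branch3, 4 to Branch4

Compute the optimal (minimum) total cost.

2195

An optimal shipping plan:
  Utica→Branch1: 50 boxes
  Salem→Branch2: 50 boxes
  Joplin→Branch1: 75 boxes
  Yuma→Branch1: 5 boxes
  Yuma→Branch2: 5 boxes
  Yuma→Branch3: 15 boxes
  Yuma→Branch4: 25 boxes
Total cost = $2195.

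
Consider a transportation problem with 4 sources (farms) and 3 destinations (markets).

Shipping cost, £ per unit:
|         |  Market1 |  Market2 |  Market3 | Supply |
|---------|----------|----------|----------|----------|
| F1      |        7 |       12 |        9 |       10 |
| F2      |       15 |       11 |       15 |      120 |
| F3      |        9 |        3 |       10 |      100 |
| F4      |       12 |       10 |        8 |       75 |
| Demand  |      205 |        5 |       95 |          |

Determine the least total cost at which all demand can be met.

3340

A cheapest plan:
  F1→Market1: 10 × £7 = £70
  F2→Market1: 100 × £15 = £1500
  F2→Market3: 20 × £15 = £300
  F3→Market1: 95 × £9 = £855
  F3→Market2: 5 × £3 = £15
  F4→Market3: 75 × £8 = £600
Total = 70 + 1500 + 300 + 855 + 15 + 600 = £3340.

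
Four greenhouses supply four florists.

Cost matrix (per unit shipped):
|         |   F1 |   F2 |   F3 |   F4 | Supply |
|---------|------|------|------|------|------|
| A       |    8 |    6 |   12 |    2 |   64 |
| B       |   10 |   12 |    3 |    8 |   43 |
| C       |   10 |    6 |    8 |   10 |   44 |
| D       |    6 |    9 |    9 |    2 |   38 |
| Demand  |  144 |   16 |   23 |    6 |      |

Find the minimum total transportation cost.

A cheapest plan:
  A->F1: 58 × 8 = 464
  A->F4: 6 × 2 = 12
  B->F1: 20 × 10 = 200
  B->F3: 23 × 3 = 69
  C->F1: 28 × 10 = 280
  C->F2: 16 × 6 = 96
  D->F1: 38 × 6 = 228
Total = 464 + 12 + 200 + 69 + 280 + 96 + 228 = 1349.

1349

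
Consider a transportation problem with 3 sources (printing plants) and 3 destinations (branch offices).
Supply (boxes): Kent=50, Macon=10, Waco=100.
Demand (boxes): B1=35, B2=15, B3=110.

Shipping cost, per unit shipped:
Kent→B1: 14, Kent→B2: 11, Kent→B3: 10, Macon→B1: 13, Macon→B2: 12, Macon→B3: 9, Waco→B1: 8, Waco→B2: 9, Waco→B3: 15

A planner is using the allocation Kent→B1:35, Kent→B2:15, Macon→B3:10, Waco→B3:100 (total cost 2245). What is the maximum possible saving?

Current plan cost = 35·14 + 15·11 + 10·9 + 100·15 = 2245.
Optimal plan:
  Kent→B3: 50 × 10 = 500
  Macon→B3: 10 × 9 = 90
  Waco→B1: 35 × 8 = 280
  Waco→B2: 15 × 9 = 135
  Waco→B3: 50 × 15 = 750
Optimal cost = 1755.
Saving = 2245 − 1755 = 490.

490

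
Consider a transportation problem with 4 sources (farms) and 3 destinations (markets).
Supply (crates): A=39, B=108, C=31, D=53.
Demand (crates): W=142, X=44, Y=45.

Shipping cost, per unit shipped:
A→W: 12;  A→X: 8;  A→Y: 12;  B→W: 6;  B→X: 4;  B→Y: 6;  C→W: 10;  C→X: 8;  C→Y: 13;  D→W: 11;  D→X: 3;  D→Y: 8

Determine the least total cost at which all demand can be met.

1630

Optimal allocation:
  A–W: 3 × 12 = 36
  A–Y: 36 × 12 = 432
  B–W: 108 × 6 = 648
  C–W: 31 × 10 = 310
  D–X: 44 × 3 = 132
  D–Y: 9 × 8 = 72
Total = 36 + 432 + 648 + 310 + 132 + 72 = 1630.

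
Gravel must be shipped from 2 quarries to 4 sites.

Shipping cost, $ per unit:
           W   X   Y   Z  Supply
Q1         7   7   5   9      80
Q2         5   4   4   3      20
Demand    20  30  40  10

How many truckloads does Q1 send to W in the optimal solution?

Optimal shipments:
  Q1–W: 20 × $7 = $140
  Q1–X: 20 × $7 = $140
  Q1–Y: 40 × $5 = $200
  Q2–X: 10 × $4 = $40
  Q2–Z: 10 × $3 = $30
Total cost = $550.
So Q1→W carries 20 truckloads.

20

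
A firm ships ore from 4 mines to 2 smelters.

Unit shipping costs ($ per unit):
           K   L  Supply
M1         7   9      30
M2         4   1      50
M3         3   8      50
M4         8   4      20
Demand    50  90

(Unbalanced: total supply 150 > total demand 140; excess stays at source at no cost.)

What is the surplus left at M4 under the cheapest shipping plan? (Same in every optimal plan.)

0

An optimal plan:
  M1->L: 20 × $9 = $180
  M2->L: 50 × $1 = $50
  M3->K: 50 × $3 = $150
  M4->L: 20 × $4 = $80
Total cost = $460.
M4 ships 20 of its 20, leaving 0.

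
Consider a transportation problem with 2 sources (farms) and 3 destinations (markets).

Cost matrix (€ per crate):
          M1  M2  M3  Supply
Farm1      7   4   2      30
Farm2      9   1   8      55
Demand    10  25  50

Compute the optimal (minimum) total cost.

335

One minimum-cost allocation:
  Farm1 to M3: 30 crates
  Farm2 to M1: 10 crates
  Farm2 to M2: 25 crates
  Farm2 to M3: 20 crates
Total cost = €335.
(Supply check: Farm1 ships 30; Farm2 ships 55.)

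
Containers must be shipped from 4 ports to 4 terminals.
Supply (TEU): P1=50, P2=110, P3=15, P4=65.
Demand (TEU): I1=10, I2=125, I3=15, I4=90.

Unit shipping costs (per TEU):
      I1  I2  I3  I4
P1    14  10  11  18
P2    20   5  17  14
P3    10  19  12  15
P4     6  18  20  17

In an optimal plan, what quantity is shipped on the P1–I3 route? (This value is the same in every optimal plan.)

15

The minimum-cost plan:
  P1–I2: 15 × 10 = 150
  P1–I3: 15 × 11 = 165
  P1–I4: 20 × 18 = 360
  P2–I2: 110 × 5 = 550
  P3–I4: 15 × 15 = 225
  P4–I1: 10 × 6 = 60
  P4–I4: 55 × 17 = 935
Total cost = 2445.
So P1→I3 carries 15 TEU.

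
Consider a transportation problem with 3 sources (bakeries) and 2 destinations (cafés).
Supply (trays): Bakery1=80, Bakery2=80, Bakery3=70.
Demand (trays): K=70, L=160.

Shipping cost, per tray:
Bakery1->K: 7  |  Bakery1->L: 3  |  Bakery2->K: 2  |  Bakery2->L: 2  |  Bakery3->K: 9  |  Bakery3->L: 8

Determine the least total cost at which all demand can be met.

960

Optimal allocation:
  Bakery1 to L: 80 trays
  Bakery2 to K: 70 trays
  Bakery2 to L: 10 trays
  Bakery3 to L: 70 trays
Total cost = 960.
(Supply check: Bakery1 ships 80; Bakery2 ships 80; Bakery3 ships 70.)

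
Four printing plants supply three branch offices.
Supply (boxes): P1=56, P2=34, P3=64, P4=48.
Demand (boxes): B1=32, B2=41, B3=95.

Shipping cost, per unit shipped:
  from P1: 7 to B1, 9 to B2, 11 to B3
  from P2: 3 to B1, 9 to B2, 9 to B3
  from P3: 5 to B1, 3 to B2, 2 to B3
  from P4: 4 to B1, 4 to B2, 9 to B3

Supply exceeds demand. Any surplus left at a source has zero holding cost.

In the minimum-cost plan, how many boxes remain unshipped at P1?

34

An optimal plan:
  P1 to B3: 22 × 11 = 242
  P2 to B1: 32 × 3 = 96
  P2 to B3: 2 × 9 = 18
  P3 to B3: 64 × 2 = 128
  P4 to B2: 41 × 4 = 164
  P4 to B3: 7 × 9 = 63
Total cost = 711.
P1 ships 22 of its 56, leaving 34.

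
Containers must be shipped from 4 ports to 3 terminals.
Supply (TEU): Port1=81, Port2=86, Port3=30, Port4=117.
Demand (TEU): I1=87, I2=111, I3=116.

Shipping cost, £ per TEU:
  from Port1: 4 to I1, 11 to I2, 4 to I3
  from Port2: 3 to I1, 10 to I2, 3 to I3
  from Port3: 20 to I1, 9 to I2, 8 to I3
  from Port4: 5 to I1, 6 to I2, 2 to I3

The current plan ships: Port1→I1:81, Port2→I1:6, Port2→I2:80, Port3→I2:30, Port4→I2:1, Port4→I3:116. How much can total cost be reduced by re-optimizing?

Current plan cost = 81·4 + 6·3 + 80·10 + 30·9 + 1·6 + 116·2 = £1650.
Optimal plan:
  Port1→I1: 1 × £4 = £4
  Port1→I3: 80 × £4 = £320
  Port2→I1: 86 × £3 = £258
  Port3→I2: 30 × £9 = £270
  Port4→I2: 81 × £6 = £486
  Port4→I3: 36 × £2 = £72
Optimal cost = £1410.
Saving = 1650 − 1410 = £240.

240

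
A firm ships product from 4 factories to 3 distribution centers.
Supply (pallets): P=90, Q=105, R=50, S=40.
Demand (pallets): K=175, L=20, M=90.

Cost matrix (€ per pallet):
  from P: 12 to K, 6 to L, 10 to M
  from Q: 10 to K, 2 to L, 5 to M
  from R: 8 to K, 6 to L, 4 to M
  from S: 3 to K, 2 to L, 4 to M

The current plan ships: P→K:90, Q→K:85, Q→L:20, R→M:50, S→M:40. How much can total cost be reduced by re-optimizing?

285

Current plan cost = 90·12 + 85·10 + 20·2 + 50·4 + 40·4 = €2330.
Optimal plan:
  P→K: 90 × €12 = €1080
  Q→L: 20 × €2 = €40
  Q→M: 85 × €5 = €425
  R→K: 45 × €8 = €360
  R→M: 5 × €4 = €20
  S→K: 40 × €3 = €120
Optimal cost = €2045.
Saving = 2330 − 2045 = €285.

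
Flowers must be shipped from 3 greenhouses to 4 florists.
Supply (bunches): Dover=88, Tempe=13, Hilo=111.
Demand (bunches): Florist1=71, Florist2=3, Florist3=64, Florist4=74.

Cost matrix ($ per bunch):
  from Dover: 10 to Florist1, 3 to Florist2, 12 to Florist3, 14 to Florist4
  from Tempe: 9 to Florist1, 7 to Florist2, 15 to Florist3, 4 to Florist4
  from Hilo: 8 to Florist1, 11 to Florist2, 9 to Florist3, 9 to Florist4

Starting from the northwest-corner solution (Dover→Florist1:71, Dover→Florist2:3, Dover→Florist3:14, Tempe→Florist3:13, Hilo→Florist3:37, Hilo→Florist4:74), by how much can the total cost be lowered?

143

Current plan cost = 71·10 + 3·3 + 14·12 + 13·15 + 37·9 + 74·9 = $2081.
Optimal plan:
  Dover–Florist1: 71 bunches
  Dover–Florist2: 3 bunches
  Dover–Florist3: 14 bunches
  Tempe–Florist4: 13 bunches
  Hilo–Florist3: 50 bunches
  Hilo–Florist4: 61 bunches
Optimal cost = $1938.
Saving = 2081 − 1938 = $143.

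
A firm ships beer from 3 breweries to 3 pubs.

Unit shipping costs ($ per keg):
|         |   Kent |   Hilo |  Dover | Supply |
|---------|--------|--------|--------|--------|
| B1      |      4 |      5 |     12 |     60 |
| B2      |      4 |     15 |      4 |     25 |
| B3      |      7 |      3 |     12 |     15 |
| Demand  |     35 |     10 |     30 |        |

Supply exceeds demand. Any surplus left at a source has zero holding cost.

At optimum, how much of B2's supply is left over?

Minimum-cost shipments:
  B1→Kent: 35 kegs
  B2→Dover: 25 kegs
  B3→Hilo: 10 kegs
  B3→Dover: 5 kegs
Total cost = $330.
B2 ships 25 of its 25, leaving 0.

0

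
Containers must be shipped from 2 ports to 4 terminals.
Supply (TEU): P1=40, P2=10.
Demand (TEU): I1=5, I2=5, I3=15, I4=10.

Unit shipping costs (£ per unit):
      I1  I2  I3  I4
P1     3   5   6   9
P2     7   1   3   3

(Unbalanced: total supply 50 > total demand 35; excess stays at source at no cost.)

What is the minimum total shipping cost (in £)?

160

One minimum-cost allocation:
  P1–I1: 5 × £3 = £15
  P1–I2: 5 × £5 = £25
  P1–I3: 15 × £6 = £90
  P2–I4: 10 × £3 = £30
Total = 15 + 25 + 90 + 30 = £160.
(Supply check: P1 ships 25; P2 ships 10.)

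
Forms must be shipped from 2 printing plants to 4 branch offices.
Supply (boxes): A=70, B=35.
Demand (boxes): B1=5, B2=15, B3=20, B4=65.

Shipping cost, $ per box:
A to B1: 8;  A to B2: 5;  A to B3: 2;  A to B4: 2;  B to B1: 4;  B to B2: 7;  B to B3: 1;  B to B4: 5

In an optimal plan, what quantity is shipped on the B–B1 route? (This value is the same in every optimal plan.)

Optimal shipments:
  A→B2: 5 boxes
  A→B4: 65 boxes
  B→B1: 5 boxes
  B→B2: 10 boxes
  B→B3: 20 boxes
Total cost = $265.
So B→B1 carries 5 boxes.

5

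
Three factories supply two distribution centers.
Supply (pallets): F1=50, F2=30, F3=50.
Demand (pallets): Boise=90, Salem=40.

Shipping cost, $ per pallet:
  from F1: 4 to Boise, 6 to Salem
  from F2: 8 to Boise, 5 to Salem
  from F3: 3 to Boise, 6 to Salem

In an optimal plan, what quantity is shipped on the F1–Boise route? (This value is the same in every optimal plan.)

40

Solving gives:
  F1–Boise: 40 × $4 = $160
  F1–Salem: 10 × $6 = $60
  F2–Salem: 30 × $5 = $150
  F3–Boise: 50 × $3 = $150
Total cost = $520.
So F1→Boise carries 40 pallets.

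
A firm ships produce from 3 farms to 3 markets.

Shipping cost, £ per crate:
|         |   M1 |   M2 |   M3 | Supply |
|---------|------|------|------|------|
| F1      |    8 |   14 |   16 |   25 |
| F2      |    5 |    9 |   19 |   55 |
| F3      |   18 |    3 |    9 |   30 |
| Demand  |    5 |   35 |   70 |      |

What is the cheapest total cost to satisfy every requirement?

1295

A cheapest plan:
  F1→M3: 25 × £16 = £400
  F2→M1: 5 × £5 = £25
  F2→M2: 35 × £9 = £315
  F2→M3: 15 × £19 = £285
  F3→M3: 30 × £9 = £270
Total = 400 + 25 + 315 + 285 + 270 = £1295.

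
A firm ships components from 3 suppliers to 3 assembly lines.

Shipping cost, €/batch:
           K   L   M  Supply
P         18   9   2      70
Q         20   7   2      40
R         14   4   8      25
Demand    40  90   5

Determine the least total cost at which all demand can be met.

Optimal allocation:
  P to K: 40 × €18 = €720
  P to L: 25 × €9 = €225
  P to M: 5 × €2 = €10
  Q to L: 40 × €7 = €280
  R to L: 25 × €4 = €100
Total = 720 + 225 + 10 + 280 + 100 = €1335.
(Supply check: P ships 70; Q ships 40; R ships 25.)

1335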